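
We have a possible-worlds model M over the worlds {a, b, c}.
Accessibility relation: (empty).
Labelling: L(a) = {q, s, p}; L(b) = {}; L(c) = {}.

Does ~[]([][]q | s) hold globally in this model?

No

Let φ = ~[]([][]q | s). Evaluate φ at each world:
  a (successors ∅): φ is false.
  b (successors ∅): φ is false.
  c (successors ∅): φ is false.
Detail at a (counterexample):
  At a: []([][]q | s) is true, so ~[]([][]q | s) is false.
    At a: no accessible worlds, so []([][]q | s) holds vacuously.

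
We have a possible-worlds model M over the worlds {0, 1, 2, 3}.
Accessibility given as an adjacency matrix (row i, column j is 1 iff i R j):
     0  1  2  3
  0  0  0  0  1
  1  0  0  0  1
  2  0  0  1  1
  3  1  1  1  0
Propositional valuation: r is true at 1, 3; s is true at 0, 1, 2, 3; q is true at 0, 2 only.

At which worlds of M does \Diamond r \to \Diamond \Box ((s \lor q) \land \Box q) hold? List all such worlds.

Let φ = \Diamond r \to \Diamond \Box ((s \lor q) \land \Box q). Evaluate φ at each world:
  0 (successors {3}): φ is false.
  1 (successors {3}): φ is false.
  2 (successors {2, 3}): φ is false.
  3 (successors {0, 1, 2}): φ is false.
For instance, at 2:
  At 2: \Diamond r is true, \Diamond \Box ((s \lor q) \land \Box q) is false, so \Diamond r \to \Diamond \Box ((s \lor q) \land \Box q) is false.
    At 2: \Diamond r requires r at some successor in {2, 3}.
      r holds at 3, so \Diamond r is true at 2.
    At 2: \Diamond \Box ((s \lor q) \land \Box q) requires \Box ((s \lor q) \land \Box q) at some successor in {2, 3}.
      At 2: \Box ((s \lor q) \land \Box q) is false.
      At 3: \Box ((s \lor q) \land \Box q) is false.
    So \Diamond \Box ((s \lor q) \land \Box q) is false at 2.
Satisfying worlds: none.

none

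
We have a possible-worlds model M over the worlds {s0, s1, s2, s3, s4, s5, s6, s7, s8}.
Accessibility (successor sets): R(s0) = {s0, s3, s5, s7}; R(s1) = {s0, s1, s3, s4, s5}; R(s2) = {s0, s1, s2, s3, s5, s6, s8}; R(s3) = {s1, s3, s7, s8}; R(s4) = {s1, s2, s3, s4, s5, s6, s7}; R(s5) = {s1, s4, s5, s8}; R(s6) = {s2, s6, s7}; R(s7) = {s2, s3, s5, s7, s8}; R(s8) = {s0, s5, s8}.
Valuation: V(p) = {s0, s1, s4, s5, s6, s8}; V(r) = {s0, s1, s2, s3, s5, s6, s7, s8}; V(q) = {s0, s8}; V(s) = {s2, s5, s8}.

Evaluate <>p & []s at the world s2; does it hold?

Recall that []ψ holds at a world iff ψ holds at every accessible world, and <>ψ holds iff ψ holds at some accessible world.
At s2: <>p is true, []s is false, so <>p & []s is false.
  At s2: <>p requires p at some successor in {s0, s1, s2, s3, s5, s6, s8}.
    p holds at s0, so <>p is true at s2.
  At s2: []s requires s at every successor {s0, s1, s2, s3, s5, s6, s8}.
    s fails at s0, so []s is false at s2.

No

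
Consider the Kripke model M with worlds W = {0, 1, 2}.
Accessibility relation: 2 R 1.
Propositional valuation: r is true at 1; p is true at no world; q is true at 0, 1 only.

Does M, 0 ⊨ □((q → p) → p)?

Recall that □ψ holds at a world iff ψ holds at every accessible world, and ◇ψ holds iff ψ holds at some accessible world.
At 0: no accessible worlds, so □((q → p) → p) holds vacuously.

Yes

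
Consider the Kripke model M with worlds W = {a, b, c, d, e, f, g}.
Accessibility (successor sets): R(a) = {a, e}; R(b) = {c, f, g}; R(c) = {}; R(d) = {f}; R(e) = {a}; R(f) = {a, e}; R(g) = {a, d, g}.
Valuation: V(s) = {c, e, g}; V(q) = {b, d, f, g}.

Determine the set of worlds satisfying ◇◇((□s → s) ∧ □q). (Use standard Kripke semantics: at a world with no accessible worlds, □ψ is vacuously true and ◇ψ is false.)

b, g

Let φ = ◇◇((□s → s) ∧ □q). Evaluate φ at each world:
  a (successors {a, e}): φ is false.
  b (successors {c, f, g}): φ is true.
  c (successors ∅): φ is false.
  d (successors {f}): φ is false.
  e (successors {a}): φ is false.
  f (successors {a, e}): φ is false.
  g (successors {a, d, g}): φ is true.
For instance, at g:
  At g: ◇◇((□s → s) ∧ □q) requires ◇((□s → s) ∧ □q) at some successor in {a, d, g}.
    ◇((□s → s) ∧ □q) holds at g, so ◇◇((□s → s) ∧ □q) is true at g.
      At g: ◇((□s → s) ∧ □q) requires (□s → s) ∧ □q at some successor in {a, d, g}.
        (□s → s) ∧ □q holds at d, so ◇((□s → s) ∧ □q) is true at g.
Satisfying worlds: {b, g}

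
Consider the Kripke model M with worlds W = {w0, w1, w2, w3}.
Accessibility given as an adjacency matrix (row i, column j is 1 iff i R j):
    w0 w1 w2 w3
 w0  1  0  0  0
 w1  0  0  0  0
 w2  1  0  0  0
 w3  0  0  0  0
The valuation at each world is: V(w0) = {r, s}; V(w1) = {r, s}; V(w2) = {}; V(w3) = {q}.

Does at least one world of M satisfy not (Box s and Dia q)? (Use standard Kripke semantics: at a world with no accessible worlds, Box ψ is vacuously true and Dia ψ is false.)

Yes

Recall that Box ψ holds at a world iff ψ holds at every accessible world, and Dia ψ holds iff ψ holds at some accessible world.
Let φ = not (Box s and Dia q). Evaluate φ at each world:
  w0 (successors {w0}): φ is true.
  w1 (successors ∅): φ is true.
  w2 (successors {w0}): φ is true.
  w3 (successors ∅): φ is true.
Detail at w0 (witness):
  At w0: Box s and Dia q is false, so not (Box s and Dia q) is true.
    At w0: Box s is true, Dia q is false, so Box s and Dia q is false.
      At w0: Box s requires s at every successor {w0}.
        At w0: s is true.
      So Box s is true at w0.
      At w0: Dia q requires q at some successor in {w0}.
        At w0: q is false.
      So Dia q is false at w0.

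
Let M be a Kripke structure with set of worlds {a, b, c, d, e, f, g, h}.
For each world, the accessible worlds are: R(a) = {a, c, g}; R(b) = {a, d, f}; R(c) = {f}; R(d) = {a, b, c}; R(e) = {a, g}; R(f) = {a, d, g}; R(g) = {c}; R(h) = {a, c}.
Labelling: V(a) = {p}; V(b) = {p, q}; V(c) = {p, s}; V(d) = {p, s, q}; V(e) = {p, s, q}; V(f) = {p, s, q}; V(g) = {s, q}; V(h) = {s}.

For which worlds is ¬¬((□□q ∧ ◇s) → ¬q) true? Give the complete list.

a, b, c, d, e, f, h

Let φ = ¬¬((□□q ∧ ◇s) → ¬q). Evaluate φ at each world:
  a (successors {a, c, g}): φ is true.
  b (successors {a, d, f}): φ is true.
  c (successors {f}): φ is true.
  d (successors {a, b, c}): φ is true.
  e (successors {a, g}): φ is true.
  f (successors {a, d, g}): φ is true.
  g (successors {c}): φ is false.
  h (successors {a, c}): φ is true.
For instance, at b:
  At b: ¬((□□q ∧ ◇s) → ¬q) is false, so ¬¬((□□q ∧ ◇s) → ¬q) is true.
    At b: (□□q ∧ ◇s) → ¬q is true, so ¬((□□q ∧ ◇s) → ¬q) is false.
      At b: □□q ∧ ◇s is false, ¬q is false, so (□□q ∧ ◇s) → ¬q is true.
Satisfying worlds: {a, b, c, d, e, f, h}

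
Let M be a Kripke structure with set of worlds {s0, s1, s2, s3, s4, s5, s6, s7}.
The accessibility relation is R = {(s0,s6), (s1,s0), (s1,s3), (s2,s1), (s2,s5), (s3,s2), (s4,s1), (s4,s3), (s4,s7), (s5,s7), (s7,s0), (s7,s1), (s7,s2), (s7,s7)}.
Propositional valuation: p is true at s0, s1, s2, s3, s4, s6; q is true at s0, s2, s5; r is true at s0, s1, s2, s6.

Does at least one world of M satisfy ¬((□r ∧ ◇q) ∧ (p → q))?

Recall that □ψ holds at a world iff ψ holds at every accessible world, and ◇ψ holds iff ψ holds at some accessible world.
Let φ = ¬((□r ∧ ◇q) ∧ (p → q)). Evaluate φ at each world:
  s0 (successors {s6}): φ is true.
  s1 (successors {s0, s3}): φ is true.
  s2 (successors {s1, s5}): φ is true.
  s3 (successors {s2}): φ is true.
  s4 (successors {s1, s3, s7}): φ is true.
  s5 (successors {s7}): φ is true.
  s6 (successors ∅): φ is true.
  s7 (successors {s0, s1, s2, s7}): φ is true.
Detail at s0 (witness):
  At s0: (□r ∧ ◇q) ∧ (p → q) is false, so ¬((□r ∧ ◇q) ∧ (p → q)) is true.
    At s0: □r ∧ ◇q is false, p → q is true, so (□r ∧ ◇q) ∧ (p → q) is false.
      At s0: □r is true, ◇q is false, so □r ∧ ◇q is false.

Yes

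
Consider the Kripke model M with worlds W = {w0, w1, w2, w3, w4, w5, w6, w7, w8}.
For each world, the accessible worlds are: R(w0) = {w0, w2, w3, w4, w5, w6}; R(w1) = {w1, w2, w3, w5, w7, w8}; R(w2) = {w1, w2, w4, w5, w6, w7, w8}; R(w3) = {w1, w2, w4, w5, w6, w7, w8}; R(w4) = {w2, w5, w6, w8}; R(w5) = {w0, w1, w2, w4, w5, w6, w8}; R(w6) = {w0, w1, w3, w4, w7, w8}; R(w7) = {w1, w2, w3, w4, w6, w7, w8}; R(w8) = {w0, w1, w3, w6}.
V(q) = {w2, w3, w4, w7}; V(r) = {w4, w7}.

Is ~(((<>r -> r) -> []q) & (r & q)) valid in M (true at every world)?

Yes

Recall that []ψ holds at a world iff ψ holds at every accessible world, and <>ψ holds iff ψ holds at some accessible world.
Let φ = ~(((<>r -> r) -> []q) & (r & q)). Evaluate φ at each world:
  w0 (successors {w0, w2, w3, w4, w5, w6}): φ is true.
  w1 (successors {w1, w2, w3, w5, w7, w8}): φ is true.
  w2 (successors {w1, w2, w4, w5, w6, w7, w8}): φ is true.
  w3 (successors {w1, w2, w4, w5, w6, w7, w8}): φ is true.
  w4 (successors {w2, w5, w6, w8}): φ is true.
  w5 (successors {w0, w1, w2, w4, w5, w6, w8}): φ is true.
  w6 (successors {w0, w1, w3, w4, w7, w8}): φ is true.
  w7 (successors {w1, w2, w3, w4, w6, w7, w8}): φ is true.
  w8 (successors {w0, w1, w3, w6}): φ is true.
For instance, at w8:
  At w8: ((<>r -> r) -> []q) & (r & q) is false, so ~(((<>r -> r) -> []q) & (r & q)) is true.
    At w8: (<>r -> r) -> []q is false, r & q is false, so ((<>r -> r) -> []q) & (r & q) is false.
      At w8: <>r -> r is true, []q is false, so (<>r -> r) -> []q is false.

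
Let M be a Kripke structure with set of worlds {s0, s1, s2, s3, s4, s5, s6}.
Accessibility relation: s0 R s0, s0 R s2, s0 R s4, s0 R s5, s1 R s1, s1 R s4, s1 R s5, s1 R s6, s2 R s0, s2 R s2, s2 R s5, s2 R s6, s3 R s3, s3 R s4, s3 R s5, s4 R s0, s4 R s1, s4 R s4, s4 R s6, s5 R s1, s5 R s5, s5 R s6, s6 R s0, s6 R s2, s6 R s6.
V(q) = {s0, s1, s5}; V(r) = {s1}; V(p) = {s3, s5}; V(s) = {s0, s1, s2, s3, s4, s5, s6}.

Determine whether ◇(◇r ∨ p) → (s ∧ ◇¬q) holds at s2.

Yes

At s2: ◇(◇r ∨ p) is true, s ∧ ◇¬q is true, so ◇(◇r ∨ p) → (s ∧ ◇¬q) is true.
  At s2: ◇(◇r ∨ p) requires ◇r ∨ p at some successor in {s0, s2, s5, s6}.
    ◇r ∨ p holds at s5, so ◇(◇r ∨ p) is true at s2.
      At s5: ◇r is true, p is true, so ◇r ∨ p is true.
  At s2: s is true, ◇¬q is true, so s ∧ ◇¬q is true.
    At s2: ◇¬q requires ¬q at some successor in {s0, s2, s5, s6}.
      ¬q holds at s2, so ◇¬q is true at s2.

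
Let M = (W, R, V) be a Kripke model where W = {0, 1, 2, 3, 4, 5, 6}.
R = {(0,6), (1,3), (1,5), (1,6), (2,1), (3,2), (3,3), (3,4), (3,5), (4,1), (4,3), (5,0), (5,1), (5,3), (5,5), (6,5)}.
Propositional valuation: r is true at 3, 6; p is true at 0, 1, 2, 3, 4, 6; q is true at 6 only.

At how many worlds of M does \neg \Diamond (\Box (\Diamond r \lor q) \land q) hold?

Let φ = \neg \Diamond (\Box (\Diamond r \lor q) \land q). Evaluate φ at each world:
  0 (successors {6}): φ is false.
  1 (successors {3, 5, 6}): φ is false.
  2 (successors {1}): φ is true.
  3 (successors {2, 3, 4, 5}): φ is true.
  4 (successors {1, 3}): φ is true.
  5 (successors {0, 1, 3, 5}): φ is true.
  6 (successors {5}): φ is true.
For instance, at 4:
  At 4: \Diamond (\Box (\Diamond r \lor q) \land q) is false, so \neg \Diamond (\Box (\Diamond r \lor q) \land q) is true.
    At 4: \Diamond (\Box (\Diamond r \lor q) \land q) requires \Box (\Diamond r \lor q) \land q at some successor in {1, 3}.
      At 1: \Box (\Diamond r \lor q) \land q is false.
      At 3: \Box (\Diamond r \lor q) \land q is false.
    So \Diamond (\Box (\Diamond r \lor q) \land q) is false at 4.
Satisfying worlds: {2, 3, 4, 5, 6}

5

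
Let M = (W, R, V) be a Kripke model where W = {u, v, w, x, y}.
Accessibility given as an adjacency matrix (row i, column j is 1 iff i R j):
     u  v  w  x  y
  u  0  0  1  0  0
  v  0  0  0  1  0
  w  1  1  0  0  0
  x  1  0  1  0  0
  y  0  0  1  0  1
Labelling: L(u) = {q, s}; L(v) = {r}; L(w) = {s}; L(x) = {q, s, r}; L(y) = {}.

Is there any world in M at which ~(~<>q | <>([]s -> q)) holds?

No

Let φ = ~(~<>q | <>([]s -> q)). Evaluate φ at each world:
  u (successors {w}): φ is false.
  v (successors {x}): φ is false.
  w (successors {u, v}): φ is false.
  x (successors {u, w}): φ is false.
  y (successors {w, y}): φ is false.
For instance, at x:
  At x: ~<>q | <>([]s -> q) is true, so ~(~<>q | <>([]s -> q)) is false.
    At x: ~<>q is false, <>([]s -> q) is true, so ~<>q | <>([]s -> q) is true.
      At x: <>q is true, so ~<>q is false.
      At x: <>([]s -> q) requires []s -> q at some successor in {u, w}.
        []s -> q holds at u, so <>([]s -> q) is true at x.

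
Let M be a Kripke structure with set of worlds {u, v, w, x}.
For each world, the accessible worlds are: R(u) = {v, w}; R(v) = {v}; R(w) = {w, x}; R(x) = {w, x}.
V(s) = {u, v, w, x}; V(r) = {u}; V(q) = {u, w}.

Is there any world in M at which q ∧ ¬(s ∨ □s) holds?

Let φ = q ∧ ¬(s ∨ □s). Evaluate φ at each world:
  u (successors {v, w}): φ is false.
  v (successors {v}): φ is false.
  w (successors {w, x}): φ is false.
  x (successors {w, x}): φ is false.
For instance, at x:
  At x: q is false, ¬(s ∨ □s) is false, so q ∧ ¬(s ∨ □s) is false.
    At x: s ∨ □s is true, so ¬(s ∨ □s) is false.
      At x: s is true, □s is true, so s ∨ □s is true.

No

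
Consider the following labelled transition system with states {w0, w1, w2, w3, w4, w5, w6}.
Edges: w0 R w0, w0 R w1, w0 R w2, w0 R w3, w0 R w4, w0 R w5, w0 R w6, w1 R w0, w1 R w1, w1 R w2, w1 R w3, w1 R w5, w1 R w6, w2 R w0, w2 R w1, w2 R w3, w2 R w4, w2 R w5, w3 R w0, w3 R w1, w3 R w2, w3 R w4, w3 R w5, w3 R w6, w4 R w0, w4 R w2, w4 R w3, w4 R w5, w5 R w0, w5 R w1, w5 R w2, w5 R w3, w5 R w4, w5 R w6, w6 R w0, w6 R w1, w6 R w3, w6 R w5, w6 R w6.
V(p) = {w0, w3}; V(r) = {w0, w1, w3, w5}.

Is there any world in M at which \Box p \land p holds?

Let φ = \Box p \land p. Evaluate φ at each world:
  w0 (successors {w0, w1, w2, w3, w4, w5, w6}): φ is false.
  w1 (successors {w0, w1, w2, w3, w5, w6}): φ is false.
  w2 (successors {w0, w1, w3, w4, w5}): φ is false.
  w3 (successors {w0, w1, w2, w4, w5, w6}): φ is false.
  w4 (successors {w0, w2, w3, w5}): φ is false.
  w5 (successors {w0, w1, w2, w3, w4, w6}): φ is false.
  w6 (successors {w0, w1, w3, w5, w6}): φ is false.
For instance, at w6:
  At w6: \Box p is false, p is false, so \Box p \land p is false.
    At w6: \Box p requires p at every successor {w0, w1, w3, w5, w6}.
      p fails at w1, so \Box p is false at w6.

No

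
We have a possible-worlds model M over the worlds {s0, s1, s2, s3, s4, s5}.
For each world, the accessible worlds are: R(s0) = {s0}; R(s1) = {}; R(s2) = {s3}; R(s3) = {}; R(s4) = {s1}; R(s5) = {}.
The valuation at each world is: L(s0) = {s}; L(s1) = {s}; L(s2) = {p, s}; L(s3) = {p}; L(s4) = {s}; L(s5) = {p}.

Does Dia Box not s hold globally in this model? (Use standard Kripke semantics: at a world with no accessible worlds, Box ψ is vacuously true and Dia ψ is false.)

Let φ = Dia Box not s. Evaluate φ at each world:
  s0 (successors {s0}): φ is false.
  s1 (successors ∅): φ is false.
  s2 (successors {s3}): φ is true.
  s3 (successors ∅): φ is false.
  s4 (successors {s1}): φ is true.
  s5 (successors ∅): φ is false.
Detail at s0 (counterexample):
  At s0: Dia Box not s requires Box not s at some successor in {s0}.
    At s0: Box not s is false.
  So Dia Box not s is false at s0.

No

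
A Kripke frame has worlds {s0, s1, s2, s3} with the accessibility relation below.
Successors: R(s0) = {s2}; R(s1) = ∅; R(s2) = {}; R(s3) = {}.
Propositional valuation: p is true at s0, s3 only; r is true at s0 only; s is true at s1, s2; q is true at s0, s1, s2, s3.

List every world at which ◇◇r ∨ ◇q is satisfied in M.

Let φ = ◇◇r ∨ ◇q. Evaluate φ at each world:
  s0 (successors {s2}): φ is true.
  s1 (successors ∅): φ is false.
  s2 (successors ∅): φ is false.
  s3 (successors ∅): φ is false.
For instance, at s0:
  At s0: ◇◇r is false, ◇q is true, so ◇◇r ∨ ◇q is true.
    At s0: ◇◇r requires ◇r at some successor in {s2}.
      At s2: ◇r is false.
    So ◇◇r is false at s0.
    At s0: ◇q requires q at some successor in {s2}.
      q holds at s2, so ◇q is true at s0.
Satisfying worlds: {s0}

s0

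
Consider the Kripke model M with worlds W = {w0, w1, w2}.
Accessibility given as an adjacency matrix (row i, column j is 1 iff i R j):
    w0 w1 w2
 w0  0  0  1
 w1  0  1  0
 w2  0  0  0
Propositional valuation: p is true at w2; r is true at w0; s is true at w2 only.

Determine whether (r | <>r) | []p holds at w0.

Recall that []ψ holds at a world iff ψ holds at every accessible world, and <>ψ holds iff ψ holds at some accessible world.
At w0: r | <>r is true, []p is true, so (r | <>r) | []p is true.
  At w0: r is true, <>r is false, so r | <>r is true.
    At w0: <>r requires r at some successor in {w2}.
      At w2: r is false.
    So <>r is false at w0.
  At w0: []p requires p at every successor {w2}.
    At w2: p is true.
  So []p is true at w0.

Yes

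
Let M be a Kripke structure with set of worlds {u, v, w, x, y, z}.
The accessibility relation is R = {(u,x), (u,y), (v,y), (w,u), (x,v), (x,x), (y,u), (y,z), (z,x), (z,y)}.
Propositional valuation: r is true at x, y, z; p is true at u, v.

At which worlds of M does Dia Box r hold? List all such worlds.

Recall that Box ψ holds at a world iff ψ holds at every accessible world, and Dia ψ holds iff ψ holds at some accessible world.
Let φ = Dia Box r. Evaluate φ at each world:
  u (successors {x, y}): φ is false.
  v (successors {y}): φ is false.
  w (successors {u}): φ is true.
  x (successors {v, x}): φ is true.
  y (successors {u, z}): φ is true.
  z (successors {x, y}): φ is false.
For instance, at y:
  At y: Dia Box r requires Box r at some successor in {u, z}.
    Box r holds at u, so Dia Box r is true at y.
      At u: Box r requires r at every successor {x, y}.
        At x: r is true.
        At y: r is true.
      So Box r is true at u.
Satisfying worlds: {w, x, y}

w, x, y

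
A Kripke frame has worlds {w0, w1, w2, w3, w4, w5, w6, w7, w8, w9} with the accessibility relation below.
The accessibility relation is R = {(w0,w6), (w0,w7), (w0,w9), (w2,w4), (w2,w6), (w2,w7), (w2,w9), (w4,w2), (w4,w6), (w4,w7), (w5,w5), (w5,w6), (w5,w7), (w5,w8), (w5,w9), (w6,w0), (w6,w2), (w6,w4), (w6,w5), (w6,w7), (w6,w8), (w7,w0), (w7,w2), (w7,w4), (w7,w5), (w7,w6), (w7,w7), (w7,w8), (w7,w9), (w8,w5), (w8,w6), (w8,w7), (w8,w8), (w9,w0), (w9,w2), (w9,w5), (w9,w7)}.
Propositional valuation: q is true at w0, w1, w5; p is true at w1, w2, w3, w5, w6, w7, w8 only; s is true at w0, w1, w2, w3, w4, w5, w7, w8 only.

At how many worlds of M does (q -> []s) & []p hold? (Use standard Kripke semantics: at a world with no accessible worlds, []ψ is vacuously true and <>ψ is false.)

4

Let φ = (q -> []s) & []p. Evaluate φ at each world:
  w0 (successors {w6, w7, w9}): φ is false.
  w1 (successors ∅): φ is true.
  w2 (successors {w4, w6, w7, w9}): φ is false.
  w3 (successors ∅): φ is true.
  w4 (successors {w2, w6, w7}): φ is true.
  w5 (successors {w5, w6, w7, w8, w9}): φ is false.
  w6 (successors {w0, w2, w4, w5, w7, w8}): φ is false.
  w7 (successors {w0, w2, w4, w5, w6, w7, w8, w9}): φ is false.
  w8 (successors {w5, w6, w7, w8}): φ is true.
  w9 (successors {w0, w2, w5, w7}): φ is false.
For instance, at w4:
  At w4: q -> []s is true, []p is true, so (q -> []s) & []p is true.
    At w4: q is false, []s is false, so q -> []s is true.
      At w4: []s requires s at every successor {w2, w6, w7}.
        s fails at w6, so []s is false at w4.
    At w4: []p requires p at every successor {w2, w6, w7}.
      At w2: p is true.
      At w6: p is true.
      At w7: p is true.
    So []p is true at w4.
Satisfying worlds: {w1, w3, w4, w8}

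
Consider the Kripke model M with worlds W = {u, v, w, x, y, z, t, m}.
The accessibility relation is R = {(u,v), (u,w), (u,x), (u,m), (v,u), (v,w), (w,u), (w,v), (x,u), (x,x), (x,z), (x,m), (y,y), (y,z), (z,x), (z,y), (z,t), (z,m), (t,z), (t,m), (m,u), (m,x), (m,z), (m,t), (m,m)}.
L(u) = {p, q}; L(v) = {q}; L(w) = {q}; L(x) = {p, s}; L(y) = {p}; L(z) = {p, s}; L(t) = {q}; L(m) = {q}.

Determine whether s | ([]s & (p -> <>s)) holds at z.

Yes

At z: s is true, []s & (p -> <>s) is false, so s | ([]s & (p -> <>s)) is true.
  At z: []s is false, p -> <>s is true, so []s & (p -> <>s) is false.
    At z: []s requires s at every successor {x, y, t, m}.
      s fails at y, so []s is false at z.
    At z: p is true, <>s is true, so p -> <>s is true.
      At z: <>s requires s at some successor in {x, y, t, m}.
        s holds at x, so <>s is true at z.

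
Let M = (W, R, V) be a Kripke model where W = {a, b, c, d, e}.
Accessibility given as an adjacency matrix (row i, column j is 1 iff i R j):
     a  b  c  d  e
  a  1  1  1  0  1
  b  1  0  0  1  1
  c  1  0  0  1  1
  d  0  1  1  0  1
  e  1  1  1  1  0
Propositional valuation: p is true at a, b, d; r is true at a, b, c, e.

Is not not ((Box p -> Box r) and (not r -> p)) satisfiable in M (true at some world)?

Let φ = not not ((Box p -> Box r) and (not r -> p)). Evaluate φ at each world:
  a (successors {a, b, c, e}): φ is true.
  b (successors {a, d, e}): φ is true.
  c (successors {a, d, e}): φ is true.
  d (successors {b, c, e}): φ is true.
  e (successors {a, b, c, d}): φ is true.
Detail at a (witness):
  At a: not ((Box p -> Box r) and (not r -> p)) is false, so not not ((Box p -> Box r) and (not r -> p)) is true.
    At a: (Box p -> Box r) and (not r -> p) is true, so not ((Box p -> Box r) and (not r -> p)) is false.
      At a: Box p -> Box r is true, not r -> p is true, so (Box p -> Box r) and (not r -> p) is true.

Yes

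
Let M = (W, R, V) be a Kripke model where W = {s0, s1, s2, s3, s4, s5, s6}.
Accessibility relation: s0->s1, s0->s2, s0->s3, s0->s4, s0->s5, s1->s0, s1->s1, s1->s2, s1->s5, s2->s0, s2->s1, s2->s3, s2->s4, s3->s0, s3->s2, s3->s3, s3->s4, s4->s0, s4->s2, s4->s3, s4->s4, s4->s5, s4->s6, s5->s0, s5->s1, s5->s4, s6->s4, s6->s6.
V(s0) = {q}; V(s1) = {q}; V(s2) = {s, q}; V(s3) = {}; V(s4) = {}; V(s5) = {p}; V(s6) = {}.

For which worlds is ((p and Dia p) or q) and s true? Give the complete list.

Let φ = ((p and Dia p) or q) and s. Evaluate φ at each world:
  s0 (successors {s1, s2, s3, s4, s5}): φ is false.
  s1 (successors {s0, s1, s2, s5}): φ is false.
  s2 (successors {s0, s1, s3, s4}): φ is true.
  s3 (successors {s0, s2, s3, s4}): φ is false.
  s4 (successors {s0, s2, s3, s4, s5, s6}): φ is false.
  s5 (successors {s0, s1, s4}): φ is false.
  s6 (successors {s4, s6}): φ is false.
For instance, at s3:
  At s3: (p and Dia p) or q is false, s is false, so ((p and Dia p) or q) and s is false.
    At s3: p and Dia p is false, q is false, so (p and Dia p) or q is false.
      At s3: p is false, Dia p is false, so p and Dia p is false.
Satisfying worlds: {s2}

s2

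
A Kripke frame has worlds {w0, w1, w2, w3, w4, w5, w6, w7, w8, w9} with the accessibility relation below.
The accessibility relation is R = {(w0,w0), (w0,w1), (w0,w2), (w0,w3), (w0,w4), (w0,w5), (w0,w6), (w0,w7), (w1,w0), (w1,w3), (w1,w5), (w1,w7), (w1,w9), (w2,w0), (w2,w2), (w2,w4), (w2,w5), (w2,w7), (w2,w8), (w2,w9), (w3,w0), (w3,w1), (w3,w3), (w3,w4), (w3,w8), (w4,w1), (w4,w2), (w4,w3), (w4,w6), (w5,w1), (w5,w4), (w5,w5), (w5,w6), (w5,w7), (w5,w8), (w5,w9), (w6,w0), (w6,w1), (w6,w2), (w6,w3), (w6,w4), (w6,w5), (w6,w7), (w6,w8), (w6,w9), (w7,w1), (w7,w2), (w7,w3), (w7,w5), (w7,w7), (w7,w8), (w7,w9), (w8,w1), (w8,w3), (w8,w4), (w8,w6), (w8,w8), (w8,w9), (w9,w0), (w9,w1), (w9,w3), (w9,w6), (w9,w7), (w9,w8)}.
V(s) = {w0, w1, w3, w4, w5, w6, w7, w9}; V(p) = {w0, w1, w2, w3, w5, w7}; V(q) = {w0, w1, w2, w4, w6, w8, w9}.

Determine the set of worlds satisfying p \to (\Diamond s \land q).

Let φ = p \to (\Diamond s \land q). Evaluate φ at each world:
  w0 (successors {w0, w1, w2, w3, w4, w5, w6, w7}): φ is true.
  w1 (successors {w0, w3, w5, w7, w9}): φ is true.
  w2 (successors {w0, w2, w4, w5, w7, w8, w9}): φ is true.
  w3 (successors {w0, w1, w3, w4, w8}): φ is false.
  w4 (successors {w1, w2, w3, w6}): φ is true.
  w5 (successors {w1, w4, w5, w6, w7, w8, w9}): φ is false.
  w6 (successors {w0, w1, w2, w3, w4, w5, w7, w8, w9}): φ is true.
  w7 (successors {w1, w2, w3, w5, w7, w8, w9}): φ is false.
  w8 (successors {w1, w3, w4, w6, w8, w9}): φ is true.
  w9 (successors {w0, w1, w3, w6, w7, w8}): φ is true.
For instance, at w7:
  At w7: p is true, \Diamond s \land q is false, so p \to (\Diamond s \land q) is false.
    At w7: \Diamond s is true, q is false, so \Diamond s \land q is false.
      At w7: \Diamond s requires s at some successor in {w1, w2, w3, w5, w7, w8, w9}.
        s holds at w1, so \Diamond s is true at w7.
Satisfying worlds: {w0, w1, w2, w4, w6, w8, w9}

w0, w1, w2, w4, w6, w8, w9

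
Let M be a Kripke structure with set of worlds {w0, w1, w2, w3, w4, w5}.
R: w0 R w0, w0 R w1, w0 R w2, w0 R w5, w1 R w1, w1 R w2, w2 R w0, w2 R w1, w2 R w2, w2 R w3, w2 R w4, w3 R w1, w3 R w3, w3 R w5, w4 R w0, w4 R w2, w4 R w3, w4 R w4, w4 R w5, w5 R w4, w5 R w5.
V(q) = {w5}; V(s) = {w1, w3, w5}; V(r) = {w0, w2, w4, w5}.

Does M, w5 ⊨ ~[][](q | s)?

Recall that []ψ holds at a world iff ψ holds at every accessible world, and <>ψ holds iff ψ holds at some accessible world.
At w5: [][](q | s) is false, so ~[][](q | s) is true.
  At w5: [][](q | s) requires [](q | s) at every successor {w4, w5}.
    [](q | s) fails at w4, so [][](q | s) is false at w5.
      At w4: [](q | s) requires q | s at every successor {w0, w2, w3, w4, w5}.
        q | s fails at w0, so [](q | s) is false at w4.

Yes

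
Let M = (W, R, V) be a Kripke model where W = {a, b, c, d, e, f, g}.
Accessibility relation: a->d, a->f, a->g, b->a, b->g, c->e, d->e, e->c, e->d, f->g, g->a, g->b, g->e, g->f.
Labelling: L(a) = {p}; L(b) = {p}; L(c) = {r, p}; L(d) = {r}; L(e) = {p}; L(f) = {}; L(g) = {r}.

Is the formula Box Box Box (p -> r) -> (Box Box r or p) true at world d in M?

Yes

At d: Box Box Box (p -> r) is false, Box Box r or p is true, so Box Box Box (p -> r) -> (Box Box r or p) is true.
  At d: Box Box Box (p -> r) requires Box Box (p -> r) at every successor {e}.
    Box Box (p -> r) fails at e, so Box Box Box (p -> r) is false at d.
      At e: Box Box (p -> r) requires Box (p -> r) at every successor {c, d}.
        Box (p -> r) fails at c, so Box Box (p -> r) is false at e.
  At d: Box Box r is true, p is false, so Box Box r or p is true.
    At d: Box Box r requires Box r at every successor {e}.
      At e: Box r is true.
    So Box Box r is true at d.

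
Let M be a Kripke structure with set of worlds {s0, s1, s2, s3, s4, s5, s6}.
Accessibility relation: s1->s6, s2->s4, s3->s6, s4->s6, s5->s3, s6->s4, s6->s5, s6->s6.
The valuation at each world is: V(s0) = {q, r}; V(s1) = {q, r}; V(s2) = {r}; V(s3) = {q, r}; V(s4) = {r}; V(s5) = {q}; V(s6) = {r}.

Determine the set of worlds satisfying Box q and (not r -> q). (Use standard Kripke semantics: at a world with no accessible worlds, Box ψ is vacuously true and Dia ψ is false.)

s0, s5

Let φ = Box q and (not r -> q). Evaluate φ at each world:
  s0 (successors ∅): φ is true.
  s1 (successors {s6}): φ is false.
  s2 (successors {s4}): φ is false.
  s3 (successors {s6}): φ is false.
  s4 (successors {s6}): φ is false.
  s5 (successors {s3}): φ is true.
  s6 (successors {s4, s5, s6}): φ is false.
For instance, at s1:
  At s1: Box q is false, not r -> q is true, so Box q and (not r -> q) is false.
    At s1: Box q requires q at every successor {s6}.
      q fails at s6, so Box q is false at s1.
Satisfying worlds: {s0, s5}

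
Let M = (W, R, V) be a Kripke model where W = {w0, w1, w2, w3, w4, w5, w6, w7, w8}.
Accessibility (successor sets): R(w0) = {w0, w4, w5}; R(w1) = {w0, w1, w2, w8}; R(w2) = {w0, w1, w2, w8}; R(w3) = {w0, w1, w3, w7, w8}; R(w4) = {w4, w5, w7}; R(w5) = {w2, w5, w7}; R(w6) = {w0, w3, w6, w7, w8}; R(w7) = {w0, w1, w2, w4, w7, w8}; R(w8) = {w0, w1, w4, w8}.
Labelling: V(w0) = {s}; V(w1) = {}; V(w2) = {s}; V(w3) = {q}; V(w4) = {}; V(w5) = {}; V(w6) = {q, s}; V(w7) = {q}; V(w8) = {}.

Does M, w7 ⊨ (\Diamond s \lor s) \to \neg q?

No

At w7: \Diamond s \lor s is true, \neg q is false, so (\Diamond s \lor s) \to \neg q is false.
  At w7: \Diamond s is true, s is false, so \Diamond s \lor s is true.
    At w7: \Diamond s requires s at some successor in {w0, w1, w2, w4, w7, w8}.
      s holds at w0, so \Diamond s is true at w7.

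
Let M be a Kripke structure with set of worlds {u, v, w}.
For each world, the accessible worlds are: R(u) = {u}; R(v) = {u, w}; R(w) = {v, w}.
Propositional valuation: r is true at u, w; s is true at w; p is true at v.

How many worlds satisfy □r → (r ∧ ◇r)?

Let φ = □r → (r ∧ ◇r). Evaluate φ at each world:
  u (successors {u}): φ is true.
  v (successors {u, w}): φ is false.
  w (successors {v, w}): φ is true.
For instance, at w:
  At w: □r is false, r ∧ ◇r is true, so □r → (r ∧ ◇r) is true.
    At w: □r requires r at every successor {v, w}.
      r fails at v, so □r is false at w.
    At w: r is true, ◇r is true, so r ∧ ◇r is true.
      At w: ◇r requires r at some successor in {v, w}.
        r holds at w, so ◇r is true at w.
Satisfying worlds: {u, w}

2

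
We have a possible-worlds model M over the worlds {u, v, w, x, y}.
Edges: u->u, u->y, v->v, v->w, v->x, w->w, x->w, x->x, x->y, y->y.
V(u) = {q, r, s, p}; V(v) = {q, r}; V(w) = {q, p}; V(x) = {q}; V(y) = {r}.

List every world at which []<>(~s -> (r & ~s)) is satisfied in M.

Recall that []ψ holds at a world iff ψ holds at every accessible world, and <>ψ holds iff ψ holds at some accessible world.
Let φ = []<>(~s -> (r & ~s)). Evaluate φ at each world:
  u (successors {u, y}): φ is true.
  v (successors {v, w, x}): φ is false.
  w (successors {w}): φ is false.
  x (successors {w, x, y}): φ is false.
  y (successors {y}): φ is true.
For instance, at u:
  At u: []<>(~s -> (r & ~s)) requires <>(~s -> (r & ~s)) at every successor {u, y}.
      At u: <>(~s -> (r & ~s)) requires ~s -> (r & ~s) at some successor in {u, y}.
        ~s -> (r & ~s) holds at u, so <>(~s -> (r & ~s)) is true at u.
      At y: <>(~s -> (r & ~s)) requires ~s -> (r & ~s) at some successor in {y}.
        ~s -> (r & ~s) holds at y, so <>(~s -> (r & ~s)) is true at y.
  So []<>(~s -> (r & ~s)) is true at u.
Satisfying worlds: {u, y}

u, y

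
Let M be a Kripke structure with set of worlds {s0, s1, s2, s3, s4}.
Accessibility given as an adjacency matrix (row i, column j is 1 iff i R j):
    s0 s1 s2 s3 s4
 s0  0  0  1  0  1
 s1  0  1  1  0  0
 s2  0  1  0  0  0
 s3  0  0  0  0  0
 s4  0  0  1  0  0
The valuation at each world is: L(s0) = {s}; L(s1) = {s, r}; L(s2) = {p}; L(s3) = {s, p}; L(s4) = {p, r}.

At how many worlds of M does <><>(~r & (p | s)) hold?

Let φ = <><>(~r & (p | s)). Evaluate φ at each world:
  s0 (successors {s2, s4}): φ is true.
  s1 (successors {s1, s2}): φ is true.
  s2 (successors {s1}): φ is true.
  s3 (successors ∅): φ is false.
  s4 (successors {s2}): φ is false.
For instance, at s0:
  At s0: <><>(~r & (p | s)) requires <>(~r & (p | s)) at some successor in {s2, s4}.
    <>(~r & (p | s)) holds at s4, so <><>(~r & (p | s)) is true at s0.
      At s4: <>(~r & (p | s)) requires ~r & (p | s) at some successor in {s2}.
        ~r & (p | s) holds at s2, so <>(~r & (p | s)) is true at s4.
Satisfying worlds: {s0, s1, s2}

3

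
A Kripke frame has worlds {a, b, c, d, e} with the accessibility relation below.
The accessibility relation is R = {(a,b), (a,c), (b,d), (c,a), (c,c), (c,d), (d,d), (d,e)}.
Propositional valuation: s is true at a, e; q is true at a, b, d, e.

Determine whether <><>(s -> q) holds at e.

No

Recall that <>ψ holds at a world iff ψ holds at some accessible world.
At e: no accessible worlds, so <><>(s -> q) is false.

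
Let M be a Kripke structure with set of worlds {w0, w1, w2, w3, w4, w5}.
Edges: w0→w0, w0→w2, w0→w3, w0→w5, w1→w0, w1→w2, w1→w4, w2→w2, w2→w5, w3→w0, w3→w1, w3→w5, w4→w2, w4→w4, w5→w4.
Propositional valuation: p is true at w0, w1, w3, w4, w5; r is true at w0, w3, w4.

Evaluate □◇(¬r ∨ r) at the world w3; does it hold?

At w3: □◇(¬r ∨ r) requires ◇(¬r ∨ r) at every successor {w0, w1, w5}.
    At w0: ◇(¬r ∨ r) requires ¬r ∨ r at some successor in {w0, w2, w3, w5}.
      ¬r ∨ r holds at w0, so ◇(¬r ∨ r) is true at w0.
    At w1: ◇(¬r ∨ r) requires ¬r ∨ r at some successor in {w0, w2, w4}.
      ¬r ∨ r holds at w0, so ◇(¬r ∨ r) is true at w1.
    At w5: ◇(¬r ∨ r) requires ¬r ∨ r at some successor in {w4}.
      ¬r ∨ r holds at w4, so ◇(¬r ∨ r) is true at w5.
So □◇(¬r ∨ r) is true at w3.

Yes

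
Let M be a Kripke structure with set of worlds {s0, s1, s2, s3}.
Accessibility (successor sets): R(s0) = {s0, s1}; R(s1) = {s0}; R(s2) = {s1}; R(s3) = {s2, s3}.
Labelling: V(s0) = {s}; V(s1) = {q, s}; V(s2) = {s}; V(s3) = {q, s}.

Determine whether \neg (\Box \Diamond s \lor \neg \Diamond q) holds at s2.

At s2: \Box \Diamond s \lor \neg \Diamond q is true, so \neg (\Box \Diamond s \lor \neg \Diamond q) is false.
  At s2: \Box \Diamond s is true, \neg \Diamond q is false, so \Box \Diamond s \lor \neg \Diamond q is true.
    At s2: \Box \Diamond s requires \Diamond s at every successor {s1}.
      At s1: \Diamond s is true.
    So \Box \Diamond s is true at s2.
    At s2: \Diamond q is true, so \neg \Diamond q is false.
      At s2: \Diamond q requires q at some successor in {s1}.
        q holds at s1, so \Diamond q is true at s2.

No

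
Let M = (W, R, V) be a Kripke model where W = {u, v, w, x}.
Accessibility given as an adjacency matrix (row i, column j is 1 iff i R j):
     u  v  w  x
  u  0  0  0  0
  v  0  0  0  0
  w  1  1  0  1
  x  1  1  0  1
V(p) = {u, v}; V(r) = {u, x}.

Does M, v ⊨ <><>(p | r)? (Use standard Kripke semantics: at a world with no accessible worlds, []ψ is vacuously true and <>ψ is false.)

At v: no accessible worlds, so <><>(p | r) is false.

No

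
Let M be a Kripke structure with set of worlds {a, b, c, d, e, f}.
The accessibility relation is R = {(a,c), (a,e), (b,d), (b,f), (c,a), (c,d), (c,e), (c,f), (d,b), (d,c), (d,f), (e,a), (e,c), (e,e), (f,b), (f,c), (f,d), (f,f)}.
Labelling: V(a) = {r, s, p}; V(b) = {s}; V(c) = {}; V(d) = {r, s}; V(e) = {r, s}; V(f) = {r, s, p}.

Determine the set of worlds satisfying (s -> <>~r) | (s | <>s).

Recall that <>ψ holds at a world iff ψ holds at some accessible world.
Let φ = (s -> <>~r) | (s | <>s). Evaluate φ at each world:
  a (successors {c, e}): φ is true.
  b (successors {d, f}): φ is true.
  c (successors {a, d, e, f}): φ is true.
  d (successors {b, c, f}): φ is true.
  e (successors {a, c, e}): φ is true.
  f (successors {b, c, d, f}): φ is true.
For instance, at f:
  At f: s -> <>~r is true, s | <>s is true, so (s -> <>~r) | (s | <>s) is true.
    At f: s is true, <>~r is true, so s -> <>~r is true.
      At f: <>~r requires ~r at some successor in {b, c, d, f}.
        ~r holds at b, so <>~r is true at f.
    At f: s is true, <>s is true, so s | <>s is true.
      At f: <>s requires s at some successor in {b, c, d, f}.
        s holds at b, so <>s is true at f.
Satisfying worlds: {a, b, c, d, e, f}

a, b, c, d, e, f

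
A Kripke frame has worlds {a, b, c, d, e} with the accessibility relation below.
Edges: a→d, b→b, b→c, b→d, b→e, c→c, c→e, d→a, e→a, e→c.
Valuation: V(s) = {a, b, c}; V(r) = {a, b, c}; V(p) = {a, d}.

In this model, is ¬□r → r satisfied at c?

Recall that □ψ holds at a world iff ψ holds at every accessible world, and ◇ψ holds iff ψ holds at some accessible world.
At c: ¬□r is true, r is true, so ¬□r → r is true.
  At c: □r is false, so ¬□r is true.
    At c: □r requires r at every successor {c, e}.
      r fails at e, so □r is false at c.

Yes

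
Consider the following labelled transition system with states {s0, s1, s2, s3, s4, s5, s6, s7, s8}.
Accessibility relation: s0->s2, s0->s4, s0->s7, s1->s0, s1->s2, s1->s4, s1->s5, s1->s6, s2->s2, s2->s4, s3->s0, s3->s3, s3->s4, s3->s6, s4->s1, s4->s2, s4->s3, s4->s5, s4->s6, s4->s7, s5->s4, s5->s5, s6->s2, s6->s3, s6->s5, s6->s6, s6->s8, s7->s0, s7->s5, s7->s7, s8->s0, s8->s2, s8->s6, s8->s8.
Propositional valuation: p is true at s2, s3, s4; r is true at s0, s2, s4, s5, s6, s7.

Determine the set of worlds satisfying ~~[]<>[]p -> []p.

s0, s1, s2, s3, s4, s5, s6, s7

Let φ = ~~[]<>[]p -> []p. Evaluate φ at each world:
  s0 (successors {s2, s4, s7}): φ is true.
  s1 (successors {s0, s2, s4, s5, s6}): φ is true.
  s2 (successors {s2, s4}): φ is true.
  s3 (successors {s0, s3, s4, s6}): φ is true.
  s4 (successors {s1, s2, s3, s5, s6, s7}): φ is true.
  s5 (successors {s4, s5}): φ is true.
  s6 (successors {s2, s3, s5, s6, s8}): φ is true.
  s7 (successors {s0, s5, s7}): φ is true.
  s8 (successors {s0, s2, s6, s8}): φ is false.
For instance, at s3:
  At s3: ~~[]<>[]p is false, []p is false, so ~~[]<>[]p -> []p is true.
    At s3: ~[]<>[]p is true, so ~~[]<>[]p is false.
      At s3: []<>[]p is false, so ~[]<>[]p is true.
    At s3: []p requires p at every successor {s0, s3, s4, s6}.
      p fails at s0, so []p is false at s3.
Satisfying worlds: {s0, s1, s2, s3, s4, s5, s6, s7}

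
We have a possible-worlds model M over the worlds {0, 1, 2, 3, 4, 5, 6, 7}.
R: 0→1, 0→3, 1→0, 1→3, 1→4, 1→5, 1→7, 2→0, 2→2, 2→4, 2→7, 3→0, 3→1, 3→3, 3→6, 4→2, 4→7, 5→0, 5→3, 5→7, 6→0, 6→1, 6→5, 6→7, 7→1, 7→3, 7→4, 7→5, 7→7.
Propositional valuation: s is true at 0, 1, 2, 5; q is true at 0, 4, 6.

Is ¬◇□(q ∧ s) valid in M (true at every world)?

Yes

Let φ = ¬◇□(q ∧ s). Evaluate φ at each world:
  0 (successors {1, 3}): φ is true.
  1 (successors {0, 3, 4, 5, 7}): φ is true.
  2 (successors {0, 2, 4, 7}): φ is true.
  3 (successors {0, 1, 3, 6}): φ is true.
  4 (successors {2, 7}): φ is true.
  5 (successors {0, 3, 7}): φ is true.
  6 (successors {0, 1, 5, 7}): φ is true.
  7 (successors {1, 3, 4, 5, 7}): φ is true.
For instance, at 5:
  At 5: ◇□(q ∧ s) is false, so ¬◇□(q ∧ s) is true.
    At 5: ◇□(q ∧ s) requires □(q ∧ s) at some successor in {0, 3, 7}.
      At 0: □(q ∧ s) is false.
      At 3: □(q ∧ s) is false.
      At 7: □(q ∧ s) is false.
    So ◇□(q ∧ s) is false at 5.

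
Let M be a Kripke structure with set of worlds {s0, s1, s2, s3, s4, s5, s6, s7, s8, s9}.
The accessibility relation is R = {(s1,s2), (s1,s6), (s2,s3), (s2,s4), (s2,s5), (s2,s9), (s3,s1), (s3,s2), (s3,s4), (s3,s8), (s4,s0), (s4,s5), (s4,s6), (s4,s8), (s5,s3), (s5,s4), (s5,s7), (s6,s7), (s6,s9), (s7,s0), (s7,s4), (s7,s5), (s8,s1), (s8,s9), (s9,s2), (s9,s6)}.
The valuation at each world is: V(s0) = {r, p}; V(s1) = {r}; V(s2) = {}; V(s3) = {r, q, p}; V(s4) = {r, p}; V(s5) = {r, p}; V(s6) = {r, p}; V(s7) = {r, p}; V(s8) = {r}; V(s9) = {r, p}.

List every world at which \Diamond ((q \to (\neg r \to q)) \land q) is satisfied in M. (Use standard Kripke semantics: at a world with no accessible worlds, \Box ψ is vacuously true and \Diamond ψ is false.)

s2, s5

Let φ = \Diamond ((q \to (\neg r \to q)) \land q). Evaluate φ at each world:
  s0 (successors ∅): φ is false.
  s1 (successors {s2, s6}): φ is false.
  s2 (successors {s3, s4, s5, s9}): φ is true.
  s3 (successors {s1, s2, s4, s8}): φ is false.
  s4 (successors {s0, s5, s6, s8}): φ is false.
  s5 (successors {s3, s4, s7}): φ is true.
  s6 (successors {s7, s9}): φ is false.
  s7 (successors {s0, s4, s5}): φ is false.
  s8 (successors {s1, s9}): φ is false.
  s9 (successors {s2, s6}): φ is false.
For instance, at s4:
  At s4: \Diamond ((q \to (\neg r \to q)) \land q) requires (q \to (\neg r \to q)) \land q at some successor in {s0, s5, s6, s8}.
    At s0: (q \to (\neg r \to q)) \land q is false.
    At s5: (q \to (\neg r \to q)) \land q is false.
    At s6: (q \to (\neg r \to q)) \land q is false.
    At s8: (q \to (\neg r \to q)) \land q is false.
  So \Diamond ((q \to (\neg r \to q)) \land q) is false at s4.
Satisfying worlds: {s2, s5}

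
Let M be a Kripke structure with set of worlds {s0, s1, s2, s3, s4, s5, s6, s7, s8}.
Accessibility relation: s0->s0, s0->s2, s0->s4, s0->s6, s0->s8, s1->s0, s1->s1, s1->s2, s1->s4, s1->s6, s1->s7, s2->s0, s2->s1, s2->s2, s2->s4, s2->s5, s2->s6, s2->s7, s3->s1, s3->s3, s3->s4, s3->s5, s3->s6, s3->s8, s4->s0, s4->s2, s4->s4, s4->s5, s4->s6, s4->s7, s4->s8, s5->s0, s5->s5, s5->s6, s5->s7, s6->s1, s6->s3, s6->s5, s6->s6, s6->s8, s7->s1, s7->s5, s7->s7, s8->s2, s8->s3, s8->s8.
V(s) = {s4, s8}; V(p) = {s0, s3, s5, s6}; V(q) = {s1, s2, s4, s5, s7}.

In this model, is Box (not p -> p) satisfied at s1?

No

At s1: Box (not p -> p) requires not p -> p at every successor {s0, s1, s2, s4, s6, s7}.
  not p -> p fails at s1, so Box (not p -> p) is false at s1.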